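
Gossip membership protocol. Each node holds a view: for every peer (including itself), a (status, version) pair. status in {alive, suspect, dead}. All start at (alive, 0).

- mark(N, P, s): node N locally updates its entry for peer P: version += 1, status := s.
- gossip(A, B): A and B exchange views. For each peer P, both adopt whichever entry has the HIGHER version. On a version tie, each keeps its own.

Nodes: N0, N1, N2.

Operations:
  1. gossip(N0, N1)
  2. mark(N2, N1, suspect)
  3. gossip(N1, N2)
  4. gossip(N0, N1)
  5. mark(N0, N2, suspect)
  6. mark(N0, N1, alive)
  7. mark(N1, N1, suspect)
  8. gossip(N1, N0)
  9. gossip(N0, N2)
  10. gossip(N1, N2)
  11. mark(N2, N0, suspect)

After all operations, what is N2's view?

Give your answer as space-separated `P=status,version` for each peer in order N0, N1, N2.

Op 1: gossip N0<->N1 -> N0.N0=(alive,v0) N0.N1=(alive,v0) N0.N2=(alive,v0) | N1.N0=(alive,v0) N1.N1=(alive,v0) N1.N2=(alive,v0)
Op 2: N2 marks N1=suspect -> (suspect,v1)
Op 3: gossip N1<->N2 -> N1.N0=(alive,v0) N1.N1=(suspect,v1) N1.N2=(alive,v0) | N2.N0=(alive,v0) N2.N1=(suspect,v1) N2.N2=(alive,v0)
Op 4: gossip N0<->N1 -> N0.N0=(alive,v0) N0.N1=(suspect,v1) N0.N2=(alive,v0) | N1.N0=(alive,v0) N1.N1=(suspect,v1) N1.N2=(alive,v0)
Op 5: N0 marks N2=suspect -> (suspect,v1)
Op 6: N0 marks N1=alive -> (alive,v2)
Op 7: N1 marks N1=suspect -> (suspect,v2)
Op 8: gossip N1<->N0 -> N1.N0=(alive,v0) N1.N1=(suspect,v2) N1.N2=(suspect,v1) | N0.N0=(alive,v0) N0.N1=(alive,v2) N0.N2=(suspect,v1)
Op 9: gossip N0<->N2 -> N0.N0=(alive,v0) N0.N1=(alive,v2) N0.N2=(suspect,v1) | N2.N0=(alive,v0) N2.N1=(alive,v2) N2.N2=(suspect,v1)
Op 10: gossip N1<->N2 -> N1.N0=(alive,v0) N1.N1=(suspect,v2) N1.N2=(suspect,v1) | N2.N0=(alive,v0) N2.N1=(alive,v2) N2.N2=(suspect,v1)
Op 11: N2 marks N0=suspect -> (suspect,v1)

Answer: N0=suspect,1 N1=alive,2 N2=suspect,1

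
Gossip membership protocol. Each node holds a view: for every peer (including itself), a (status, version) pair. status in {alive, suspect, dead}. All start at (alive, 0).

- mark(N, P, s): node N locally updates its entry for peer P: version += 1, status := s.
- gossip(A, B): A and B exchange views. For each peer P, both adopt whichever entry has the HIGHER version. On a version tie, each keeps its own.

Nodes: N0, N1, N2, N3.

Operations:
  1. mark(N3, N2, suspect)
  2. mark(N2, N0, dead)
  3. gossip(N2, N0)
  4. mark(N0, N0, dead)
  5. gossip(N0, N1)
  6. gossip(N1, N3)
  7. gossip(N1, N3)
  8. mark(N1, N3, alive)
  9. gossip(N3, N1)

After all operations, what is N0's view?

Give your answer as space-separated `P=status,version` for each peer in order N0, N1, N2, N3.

Answer: N0=dead,2 N1=alive,0 N2=alive,0 N3=alive,0

Derivation:
Op 1: N3 marks N2=suspect -> (suspect,v1)
Op 2: N2 marks N0=dead -> (dead,v1)
Op 3: gossip N2<->N0 -> N2.N0=(dead,v1) N2.N1=(alive,v0) N2.N2=(alive,v0) N2.N3=(alive,v0) | N0.N0=(dead,v1) N0.N1=(alive,v0) N0.N2=(alive,v0) N0.N3=(alive,v0)
Op 4: N0 marks N0=dead -> (dead,v2)
Op 5: gossip N0<->N1 -> N0.N0=(dead,v2) N0.N1=(alive,v0) N0.N2=(alive,v0) N0.N3=(alive,v0) | N1.N0=(dead,v2) N1.N1=(alive,v0) N1.N2=(alive,v0) N1.N3=(alive,v0)
Op 6: gossip N1<->N3 -> N1.N0=(dead,v2) N1.N1=(alive,v0) N1.N2=(suspect,v1) N1.N3=(alive,v0) | N3.N0=(dead,v2) N3.N1=(alive,v0) N3.N2=(suspect,v1) N3.N3=(alive,v0)
Op 7: gossip N1<->N3 -> N1.N0=(dead,v2) N1.N1=(alive,v0) N1.N2=(suspect,v1) N1.N3=(alive,v0) | N3.N0=(dead,v2) N3.N1=(alive,v0) N3.N2=(suspect,v1) N3.N3=(alive,v0)
Op 8: N1 marks N3=alive -> (alive,v1)
Op 9: gossip N3<->N1 -> N3.N0=(dead,v2) N3.N1=(alive,v0) N3.N2=(suspect,v1) N3.N3=(alive,v1) | N1.N0=(dead,v2) N1.N1=(alive,v0) N1.N2=(suspect,v1) N1.N3=(alive,v1)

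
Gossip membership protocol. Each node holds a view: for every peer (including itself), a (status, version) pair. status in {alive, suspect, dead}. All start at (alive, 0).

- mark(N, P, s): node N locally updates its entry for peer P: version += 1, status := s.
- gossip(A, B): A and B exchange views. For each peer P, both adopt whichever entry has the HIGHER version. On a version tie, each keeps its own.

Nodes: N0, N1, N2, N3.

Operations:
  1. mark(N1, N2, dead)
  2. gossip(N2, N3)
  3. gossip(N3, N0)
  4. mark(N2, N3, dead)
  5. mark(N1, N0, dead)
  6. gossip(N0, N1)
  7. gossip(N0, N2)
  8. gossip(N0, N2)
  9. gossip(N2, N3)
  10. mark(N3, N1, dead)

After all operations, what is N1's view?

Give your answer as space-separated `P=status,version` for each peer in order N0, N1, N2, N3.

Op 1: N1 marks N2=dead -> (dead,v1)
Op 2: gossip N2<->N3 -> N2.N0=(alive,v0) N2.N1=(alive,v0) N2.N2=(alive,v0) N2.N3=(alive,v0) | N3.N0=(alive,v0) N3.N1=(alive,v0) N3.N2=(alive,v0) N3.N3=(alive,v0)
Op 3: gossip N3<->N0 -> N3.N0=(alive,v0) N3.N1=(alive,v0) N3.N2=(alive,v0) N3.N3=(alive,v0) | N0.N0=(alive,v0) N0.N1=(alive,v0) N0.N2=(alive,v0) N0.N3=(alive,v0)
Op 4: N2 marks N3=dead -> (dead,v1)
Op 5: N1 marks N0=dead -> (dead,v1)
Op 6: gossip N0<->N1 -> N0.N0=(dead,v1) N0.N1=(alive,v0) N0.N2=(dead,v1) N0.N3=(alive,v0) | N1.N0=(dead,v1) N1.N1=(alive,v0) N1.N2=(dead,v1) N1.N3=(alive,v0)
Op 7: gossip N0<->N2 -> N0.N0=(dead,v1) N0.N1=(alive,v0) N0.N2=(dead,v1) N0.N3=(dead,v1) | N2.N0=(dead,v1) N2.N1=(alive,v0) N2.N2=(dead,v1) N2.N3=(dead,v1)
Op 8: gossip N0<->N2 -> N0.N0=(dead,v1) N0.N1=(alive,v0) N0.N2=(dead,v1) N0.N3=(dead,v1) | N2.N0=(dead,v1) N2.N1=(alive,v0) N2.N2=(dead,v1) N2.N3=(dead,v1)
Op 9: gossip N2<->N3 -> N2.N0=(dead,v1) N2.N1=(alive,v0) N2.N2=(dead,v1) N2.N3=(dead,v1) | N3.N0=(dead,v1) N3.N1=(alive,v0) N3.N2=(dead,v1) N3.N3=(dead,v1)
Op 10: N3 marks N1=dead -> (dead,v1)

Answer: N0=dead,1 N1=alive,0 N2=dead,1 N3=alive,0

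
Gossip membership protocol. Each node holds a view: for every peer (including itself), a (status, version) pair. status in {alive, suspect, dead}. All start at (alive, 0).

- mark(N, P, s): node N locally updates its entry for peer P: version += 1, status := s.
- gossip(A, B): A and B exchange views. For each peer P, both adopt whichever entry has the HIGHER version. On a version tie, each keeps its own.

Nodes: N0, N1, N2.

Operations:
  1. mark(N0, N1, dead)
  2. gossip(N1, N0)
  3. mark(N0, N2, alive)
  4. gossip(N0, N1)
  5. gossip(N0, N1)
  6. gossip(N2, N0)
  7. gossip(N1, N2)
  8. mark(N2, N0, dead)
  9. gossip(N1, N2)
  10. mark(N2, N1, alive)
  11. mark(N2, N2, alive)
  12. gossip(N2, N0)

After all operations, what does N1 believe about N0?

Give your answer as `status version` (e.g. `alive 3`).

Answer: dead 1

Derivation:
Op 1: N0 marks N1=dead -> (dead,v1)
Op 2: gossip N1<->N0 -> N1.N0=(alive,v0) N1.N1=(dead,v1) N1.N2=(alive,v0) | N0.N0=(alive,v0) N0.N1=(dead,v1) N0.N2=(alive,v0)
Op 3: N0 marks N2=alive -> (alive,v1)
Op 4: gossip N0<->N1 -> N0.N0=(alive,v0) N0.N1=(dead,v1) N0.N2=(alive,v1) | N1.N0=(alive,v0) N1.N1=(dead,v1) N1.N2=(alive,v1)
Op 5: gossip N0<->N1 -> N0.N0=(alive,v0) N0.N1=(dead,v1) N0.N2=(alive,v1) | N1.N0=(alive,v0) N1.N1=(dead,v1) N1.N2=(alive,v1)
Op 6: gossip N2<->N0 -> N2.N0=(alive,v0) N2.N1=(dead,v1) N2.N2=(alive,v1) | N0.N0=(alive,v0) N0.N1=(dead,v1) N0.N2=(alive,v1)
Op 7: gossip N1<->N2 -> N1.N0=(alive,v0) N1.N1=(dead,v1) N1.N2=(alive,v1) | N2.N0=(alive,v0) N2.N1=(dead,v1) N2.N2=(alive,v1)
Op 8: N2 marks N0=dead -> (dead,v1)
Op 9: gossip N1<->N2 -> N1.N0=(dead,v1) N1.N1=(dead,v1) N1.N2=(alive,v1) | N2.N0=(dead,v1) N2.N1=(dead,v1) N2.N2=(alive,v1)
Op 10: N2 marks N1=alive -> (alive,v2)
Op 11: N2 marks N2=alive -> (alive,v2)
Op 12: gossip N2<->N0 -> N2.N0=(dead,v1) N2.N1=(alive,v2) N2.N2=(alive,v2) | N0.N0=(dead,v1) N0.N1=(alive,v2) N0.N2=(alive,v2)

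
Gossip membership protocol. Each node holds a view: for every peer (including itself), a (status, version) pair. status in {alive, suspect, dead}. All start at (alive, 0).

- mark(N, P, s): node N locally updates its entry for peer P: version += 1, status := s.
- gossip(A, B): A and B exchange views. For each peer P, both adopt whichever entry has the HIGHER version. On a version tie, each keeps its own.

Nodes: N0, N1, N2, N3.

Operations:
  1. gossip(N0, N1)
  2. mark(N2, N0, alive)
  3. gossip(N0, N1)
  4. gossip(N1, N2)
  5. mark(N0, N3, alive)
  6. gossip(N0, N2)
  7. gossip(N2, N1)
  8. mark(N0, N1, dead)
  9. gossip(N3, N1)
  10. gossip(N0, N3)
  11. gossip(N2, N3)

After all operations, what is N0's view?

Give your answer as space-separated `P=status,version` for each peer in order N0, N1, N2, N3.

Op 1: gossip N0<->N1 -> N0.N0=(alive,v0) N0.N1=(alive,v0) N0.N2=(alive,v0) N0.N3=(alive,v0) | N1.N0=(alive,v0) N1.N1=(alive,v0) N1.N2=(alive,v0) N1.N3=(alive,v0)
Op 2: N2 marks N0=alive -> (alive,v1)
Op 3: gossip N0<->N1 -> N0.N0=(alive,v0) N0.N1=(alive,v0) N0.N2=(alive,v0) N0.N3=(alive,v0) | N1.N0=(alive,v0) N1.N1=(alive,v0) N1.N2=(alive,v0) N1.N3=(alive,v0)
Op 4: gossip N1<->N2 -> N1.N0=(alive,v1) N1.N1=(alive,v0) N1.N2=(alive,v0) N1.N3=(alive,v0) | N2.N0=(alive,v1) N2.N1=(alive,v0) N2.N2=(alive,v0) N2.N3=(alive,v0)
Op 5: N0 marks N3=alive -> (alive,v1)
Op 6: gossip N0<->N2 -> N0.N0=(alive,v1) N0.N1=(alive,v0) N0.N2=(alive,v0) N0.N3=(alive,v1) | N2.N0=(alive,v1) N2.N1=(alive,v0) N2.N2=(alive,v0) N2.N3=(alive,v1)
Op 7: gossip N2<->N1 -> N2.N0=(alive,v1) N2.N1=(alive,v0) N2.N2=(alive,v0) N2.N3=(alive,v1) | N1.N0=(alive,v1) N1.N1=(alive,v0) N1.N2=(alive,v0) N1.N3=(alive,v1)
Op 8: N0 marks N1=dead -> (dead,v1)
Op 9: gossip N3<->N1 -> N3.N0=(alive,v1) N3.N1=(alive,v0) N3.N2=(alive,v0) N3.N3=(alive,v1) | N1.N0=(alive,v1) N1.N1=(alive,v0) N1.N2=(alive,v0) N1.N3=(alive,v1)
Op 10: gossip N0<->N3 -> N0.N0=(alive,v1) N0.N1=(dead,v1) N0.N2=(alive,v0) N0.N3=(alive,v1) | N3.N0=(alive,v1) N3.N1=(dead,v1) N3.N2=(alive,v0) N3.N3=(alive,v1)
Op 11: gossip N2<->N3 -> N2.N0=(alive,v1) N2.N1=(dead,v1) N2.N2=(alive,v0) N2.N3=(alive,v1) | N3.N0=(alive,v1) N3.N1=(dead,v1) N3.N2=(alive,v0) N3.N3=(alive,v1)

Answer: N0=alive,1 N1=dead,1 N2=alive,0 N3=alive,1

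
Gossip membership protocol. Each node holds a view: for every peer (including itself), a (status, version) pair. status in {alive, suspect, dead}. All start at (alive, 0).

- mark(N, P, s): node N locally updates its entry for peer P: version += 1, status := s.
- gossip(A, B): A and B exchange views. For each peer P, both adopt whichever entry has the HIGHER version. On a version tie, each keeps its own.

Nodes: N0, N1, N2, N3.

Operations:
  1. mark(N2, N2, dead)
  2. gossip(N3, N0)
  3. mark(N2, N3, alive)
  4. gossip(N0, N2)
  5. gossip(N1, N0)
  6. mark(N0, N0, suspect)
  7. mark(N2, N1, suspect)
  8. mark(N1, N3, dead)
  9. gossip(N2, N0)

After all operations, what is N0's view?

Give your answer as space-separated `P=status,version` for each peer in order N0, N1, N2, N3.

Answer: N0=suspect,1 N1=suspect,1 N2=dead,1 N3=alive,1

Derivation:
Op 1: N2 marks N2=dead -> (dead,v1)
Op 2: gossip N3<->N0 -> N3.N0=(alive,v0) N3.N1=(alive,v0) N3.N2=(alive,v0) N3.N3=(alive,v0) | N0.N0=(alive,v0) N0.N1=(alive,v0) N0.N2=(alive,v0) N0.N3=(alive,v0)
Op 3: N2 marks N3=alive -> (alive,v1)
Op 4: gossip N0<->N2 -> N0.N0=(alive,v0) N0.N1=(alive,v0) N0.N2=(dead,v1) N0.N3=(alive,v1) | N2.N0=(alive,v0) N2.N1=(alive,v0) N2.N2=(dead,v1) N2.N3=(alive,v1)
Op 5: gossip N1<->N0 -> N1.N0=(alive,v0) N1.N1=(alive,v0) N1.N2=(dead,v1) N1.N3=(alive,v1) | N0.N0=(alive,v0) N0.N1=(alive,v0) N0.N2=(dead,v1) N0.N3=(alive,v1)
Op 6: N0 marks N0=suspect -> (suspect,v1)
Op 7: N2 marks N1=suspect -> (suspect,v1)
Op 8: N1 marks N3=dead -> (dead,v2)
Op 9: gossip N2<->N0 -> N2.N0=(suspect,v1) N2.N1=(suspect,v1) N2.N2=(dead,v1) N2.N3=(alive,v1) | N0.N0=(suspect,v1) N0.N1=(suspect,v1) N0.N2=(dead,v1) N0.N3=(alive,v1)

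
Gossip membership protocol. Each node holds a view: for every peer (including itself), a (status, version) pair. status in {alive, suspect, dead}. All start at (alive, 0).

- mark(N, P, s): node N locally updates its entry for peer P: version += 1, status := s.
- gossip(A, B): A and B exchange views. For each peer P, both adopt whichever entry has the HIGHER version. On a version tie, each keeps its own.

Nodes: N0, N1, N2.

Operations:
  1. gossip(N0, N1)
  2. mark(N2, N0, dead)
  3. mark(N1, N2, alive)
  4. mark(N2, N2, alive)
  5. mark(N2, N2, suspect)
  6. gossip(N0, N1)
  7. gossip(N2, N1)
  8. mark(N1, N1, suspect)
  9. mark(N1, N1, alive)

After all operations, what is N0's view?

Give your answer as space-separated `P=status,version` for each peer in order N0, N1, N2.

Op 1: gossip N0<->N1 -> N0.N0=(alive,v0) N0.N1=(alive,v0) N0.N2=(alive,v0) | N1.N0=(alive,v0) N1.N1=(alive,v0) N1.N2=(alive,v0)
Op 2: N2 marks N0=dead -> (dead,v1)
Op 3: N1 marks N2=alive -> (alive,v1)
Op 4: N2 marks N2=alive -> (alive,v1)
Op 5: N2 marks N2=suspect -> (suspect,v2)
Op 6: gossip N0<->N1 -> N0.N0=(alive,v0) N0.N1=(alive,v0) N0.N2=(alive,v1) | N1.N0=(alive,v0) N1.N1=(alive,v0) N1.N2=(alive,v1)
Op 7: gossip N2<->N1 -> N2.N0=(dead,v1) N2.N1=(alive,v0) N2.N2=(suspect,v2) | N1.N0=(dead,v1) N1.N1=(alive,v0) N1.N2=(suspect,v2)
Op 8: N1 marks N1=suspect -> (suspect,v1)
Op 9: N1 marks N1=alive -> (alive,v2)

Answer: N0=alive,0 N1=alive,0 N2=alive,1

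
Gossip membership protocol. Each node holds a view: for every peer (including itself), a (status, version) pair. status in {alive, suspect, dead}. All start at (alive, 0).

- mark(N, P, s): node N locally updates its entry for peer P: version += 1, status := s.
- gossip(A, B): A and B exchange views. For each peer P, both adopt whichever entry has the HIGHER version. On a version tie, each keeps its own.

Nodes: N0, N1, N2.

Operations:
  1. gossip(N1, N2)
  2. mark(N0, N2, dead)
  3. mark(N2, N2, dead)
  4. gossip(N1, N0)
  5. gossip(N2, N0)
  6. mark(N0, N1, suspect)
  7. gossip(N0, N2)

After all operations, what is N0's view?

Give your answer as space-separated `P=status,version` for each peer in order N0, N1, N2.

Op 1: gossip N1<->N2 -> N1.N0=(alive,v0) N1.N1=(alive,v0) N1.N2=(alive,v0) | N2.N0=(alive,v0) N2.N1=(alive,v0) N2.N2=(alive,v0)
Op 2: N0 marks N2=dead -> (dead,v1)
Op 3: N2 marks N2=dead -> (dead,v1)
Op 4: gossip N1<->N0 -> N1.N0=(alive,v0) N1.N1=(alive,v0) N1.N2=(dead,v1) | N0.N0=(alive,v0) N0.N1=(alive,v0) N0.N2=(dead,v1)
Op 5: gossip N2<->N0 -> N2.N0=(alive,v0) N2.N1=(alive,v0) N2.N2=(dead,v1) | N0.N0=(alive,v0) N0.N1=(alive,v0) N0.N2=(dead,v1)
Op 6: N0 marks N1=suspect -> (suspect,v1)
Op 7: gossip N0<->N2 -> N0.N0=(alive,v0) N0.N1=(suspect,v1) N0.N2=(dead,v1) | N2.N0=(alive,v0) N2.N1=(suspect,v1) N2.N2=(dead,v1)

Answer: N0=alive,0 N1=suspect,1 N2=dead,1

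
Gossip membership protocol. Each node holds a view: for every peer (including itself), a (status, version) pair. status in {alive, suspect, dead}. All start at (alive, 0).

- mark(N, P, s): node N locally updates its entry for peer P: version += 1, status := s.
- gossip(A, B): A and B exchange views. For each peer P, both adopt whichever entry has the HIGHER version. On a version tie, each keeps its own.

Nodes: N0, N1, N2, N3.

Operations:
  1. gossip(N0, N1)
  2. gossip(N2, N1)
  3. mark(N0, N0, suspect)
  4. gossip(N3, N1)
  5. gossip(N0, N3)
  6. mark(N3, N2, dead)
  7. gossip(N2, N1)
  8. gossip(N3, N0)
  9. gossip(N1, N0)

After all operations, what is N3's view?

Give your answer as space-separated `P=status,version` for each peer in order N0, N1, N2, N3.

Answer: N0=suspect,1 N1=alive,0 N2=dead,1 N3=alive,0

Derivation:
Op 1: gossip N0<->N1 -> N0.N0=(alive,v0) N0.N1=(alive,v0) N0.N2=(alive,v0) N0.N3=(alive,v0) | N1.N0=(alive,v0) N1.N1=(alive,v0) N1.N2=(alive,v0) N1.N3=(alive,v0)
Op 2: gossip N2<->N1 -> N2.N0=(alive,v0) N2.N1=(alive,v0) N2.N2=(alive,v0) N2.N3=(alive,v0) | N1.N0=(alive,v0) N1.N1=(alive,v0) N1.N2=(alive,v0) N1.N3=(alive,v0)
Op 3: N0 marks N0=suspect -> (suspect,v1)
Op 4: gossip N3<->N1 -> N3.N0=(alive,v0) N3.N1=(alive,v0) N3.N2=(alive,v0) N3.N3=(alive,v0) | N1.N0=(alive,v0) N1.N1=(alive,v0) N1.N2=(alive,v0) N1.N3=(alive,v0)
Op 5: gossip N0<->N3 -> N0.N0=(suspect,v1) N0.N1=(alive,v0) N0.N2=(alive,v0) N0.N3=(alive,v0) | N3.N0=(suspect,v1) N3.N1=(alive,v0) N3.N2=(alive,v0) N3.N3=(alive,v0)
Op 6: N3 marks N2=dead -> (dead,v1)
Op 7: gossip N2<->N1 -> N2.N0=(alive,v0) N2.N1=(alive,v0) N2.N2=(alive,v0) N2.N3=(alive,v0) | N1.N0=(alive,v0) N1.N1=(alive,v0) N1.N2=(alive,v0) N1.N3=(alive,v0)
Op 8: gossip N3<->N0 -> N3.N0=(suspect,v1) N3.N1=(alive,v0) N3.N2=(dead,v1) N3.N3=(alive,v0) | N0.N0=(suspect,v1) N0.N1=(alive,v0) N0.N2=(dead,v1) N0.N3=(alive,v0)
Op 9: gossip N1<->N0 -> N1.N0=(suspect,v1) N1.N1=(alive,v0) N1.N2=(dead,v1) N1.N3=(alive,v0) | N0.N0=(suspect,v1) N0.N1=(alive,v0) N0.N2=(dead,v1) N0.N3=(alive,v0)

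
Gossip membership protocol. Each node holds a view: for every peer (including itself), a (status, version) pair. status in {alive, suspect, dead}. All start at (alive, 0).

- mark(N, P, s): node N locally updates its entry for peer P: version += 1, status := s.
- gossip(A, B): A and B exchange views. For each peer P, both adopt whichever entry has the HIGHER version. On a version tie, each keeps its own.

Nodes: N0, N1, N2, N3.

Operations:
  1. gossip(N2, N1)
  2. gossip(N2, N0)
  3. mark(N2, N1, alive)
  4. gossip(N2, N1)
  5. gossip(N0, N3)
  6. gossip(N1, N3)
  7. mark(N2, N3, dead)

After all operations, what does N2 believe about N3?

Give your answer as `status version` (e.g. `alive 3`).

Op 1: gossip N2<->N1 -> N2.N0=(alive,v0) N2.N1=(alive,v0) N2.N2=(alive,v0) N2.N3=(alive,v0) | N1.N0=(alive,v0) N1.N1=(alive,v0) N1.N2=(alive,v0) N1.N3=(alive,v0)
Op 2: gossip N2<->N0 -> N2.N0=(alive,v0) N2.N1=(alive,v0) N2.N2=(alive,v0) N2.N3=(alive,v0) | N0.N0=(alive,v0) N0.N1=(alive,v0) N0.N2=(alive,v0) N0.N3=(alive,v0)
Op 3: N2 marks N1=alive -> (alive,v1)
Op 4: gossip N2<->N1 -> N2.N0=(alive,v0) N2.N1=(alive,v1) N2.N2=(alive,v0) N2.N3=(alive,v0) | N1.N0=(alive,v0) N1.N1=(alive,v1) N1.N2=(alive,v0) N1.N3=(alive,v0)
Op 5: gossip N0<->N3 -> N0.N0=(alive,v0) N0.N1=(alive,v0) N0.N2=(alive,v0) N0.N3=(alive,v0) | N3.N0=(alive,v0) N3.N1=(alive,v0) N3.N2=(alive,v0) N3.N3=(alive,v0)
Op 6: gossip N1<->N3 -> N1.N0=(alive,v0) N1.N1=(alive,v1) N1.N2=(alive,v0) N1.N3=(alive,v0) | N3.N0=(alive,v0) N3.N1=(alive,v1) N3.N2=(alive,v0) N3.N3=(alive,v0)
Op 7: N2 marks N3=dead -> (dead,v1)

Answer: dead 1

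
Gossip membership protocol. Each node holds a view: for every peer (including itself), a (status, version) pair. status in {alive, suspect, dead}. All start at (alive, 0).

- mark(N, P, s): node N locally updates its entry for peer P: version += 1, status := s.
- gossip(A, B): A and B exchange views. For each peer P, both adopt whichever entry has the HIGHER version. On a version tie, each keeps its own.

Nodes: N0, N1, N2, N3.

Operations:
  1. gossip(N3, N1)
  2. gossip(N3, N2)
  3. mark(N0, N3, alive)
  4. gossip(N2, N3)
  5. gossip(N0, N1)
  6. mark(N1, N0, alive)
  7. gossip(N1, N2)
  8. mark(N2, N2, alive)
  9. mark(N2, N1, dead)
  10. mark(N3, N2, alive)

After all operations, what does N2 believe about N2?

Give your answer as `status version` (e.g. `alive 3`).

Op 1: gossip N3<->N1 -> N3.N0=(alive,v0) N3.N1=(alive,v0) N3.N2=(alive,v0) N3.N3=(alive,v0) | N1.N0=(alive,v0) N1.N1=(alive,v0) N1.N2=(alive,v0) N1.N3=(alive,v0)
Op 2: gossip N3<->N2 -> N3.N0=(alive,v0) N3.N1=(alive,v0) N3.N2=(alive,v0) N3.N3=(alive,v0) | N2.N0=(alive,v0) N2.N1=(alive,v0) N2.N2=(alive,v0) N2.N3=(alive,v0)
Op 3: N0 marks N3=alive -> (alive,v1)
Op 4: gossip N2<->N3 -> N2.N0=(alive,v0) N2.N1=(alive,v0) N2.N2=(alive,v0) N2.N3=(alive,v0) | N3.N0=(alive,v0) N3.N1=(alive,v0) N3.N2=(alive,v0) N3.N3=(alive,v0)
Op 5: gossip N0<->N1 -> N0.N0=(alive,v0) N0.N1=(alive,v0) N0.N2=(alive,v0) N0.N3=(alive,v1) | N1.N0=(alive,v0) N1.N1=(alive,v0) N1.N2=(alive,v0) N1.N3=(alive,v1)
Op 6: N1 marks N0=alive -> (alive,v1)
Op 7: gossip N1<->N2 -> N1.N0=(alive,v1) N1.N1=(alive,v0) N1.N2=(alive,v0) N1.N3=(alive,v1) | N2.N0=(alive,v1) N2.N1=(alive,v0) N2.N2=(alive,v0) N2.N3=(alive,v1)
Op 8: N2 marks N2=alive -> (alive,v1)
Op 9: N2 marks N1=dead -> (dead,v1)
Op 10: N3 marks N2=alive -> (alive,v1)

Answer: alive 1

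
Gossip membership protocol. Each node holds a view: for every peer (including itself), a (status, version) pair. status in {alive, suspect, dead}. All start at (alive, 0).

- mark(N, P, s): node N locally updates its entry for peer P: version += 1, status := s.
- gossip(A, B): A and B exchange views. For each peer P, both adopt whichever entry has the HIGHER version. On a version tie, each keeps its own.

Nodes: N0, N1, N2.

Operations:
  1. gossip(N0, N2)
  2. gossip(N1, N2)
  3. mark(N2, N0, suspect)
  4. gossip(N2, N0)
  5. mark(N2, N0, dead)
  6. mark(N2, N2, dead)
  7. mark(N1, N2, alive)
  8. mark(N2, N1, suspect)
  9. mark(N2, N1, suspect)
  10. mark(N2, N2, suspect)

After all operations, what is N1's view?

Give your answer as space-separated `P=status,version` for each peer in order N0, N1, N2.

Answer: N0=alive,0 N1=alive,0 N2=alive,1

Derivation:
Op 1: gossip N0<->N2 -> N0.N0=(alive,v0) N0.N1=(alive,v0) N0.N2=(alive,v0) | N2.N0=(alive,v0) N2.N1=(alive,v0) N2.N2=(alive,v0)
Op 2: gossip N1<->N2 -> N1.N0=(alive,v0) N1.N1=(alive,v0) N1.N2=(alive,v0) | N2.N0=(alive,v0) N2.N1=(alive,v0) N2.N2=(alive,v0)
Op 3: N2 marks N0=suspect -> (suspect,v1)
Op 4: gossip N2<->N0 -> N2.N0=(suspect,v1) N2.N1=(alive,v0) N2.N2=(alive,v0) | N0.N0=(suspect,v1) N0.N1=(alive,v0) N0.N2=(alive,v0)
Op 5: N2 marks N0=dead -> (dead,v2)
Op 6: N2 marks N2=dead -> (dead,v1)
Op 7: N1 marks N2=alive -> (alive,v1)
Op 8: N2 marks N1=suspect -> (suspect,v1)
Op 9: N2 marks N1=suspect -> (suspect,v2)
Op 10: N2 marks N2=suspect -> (suspect,v2)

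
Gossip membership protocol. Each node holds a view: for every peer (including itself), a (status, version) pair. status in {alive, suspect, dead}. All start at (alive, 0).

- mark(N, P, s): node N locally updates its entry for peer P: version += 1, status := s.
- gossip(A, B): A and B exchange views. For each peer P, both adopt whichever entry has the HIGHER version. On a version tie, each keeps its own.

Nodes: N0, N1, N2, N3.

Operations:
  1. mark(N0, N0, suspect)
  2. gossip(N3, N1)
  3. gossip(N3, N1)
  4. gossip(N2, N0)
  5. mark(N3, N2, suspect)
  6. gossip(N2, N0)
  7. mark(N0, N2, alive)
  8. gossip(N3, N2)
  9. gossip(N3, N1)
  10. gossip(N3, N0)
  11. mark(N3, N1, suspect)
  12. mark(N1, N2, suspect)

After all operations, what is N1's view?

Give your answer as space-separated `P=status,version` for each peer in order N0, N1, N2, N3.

Op 1: N0 marks N0=suspect -> (suspect,v1)
Op 2: gossip N3<->N1 -> N3.N0=(alive,v0) N3.N1=(alive,v0) N3.N2=(alive,v0) N3.N3=(alive,v0) | N1.N0=(alive,v0) N1.N1=(alive,v0) N1.N2=(alive,v0) N1.N3=(alive,v0)
Op 3: gossip N3<->N1 -> N3.N0=(alive,v0) N3.N1=(alive,v0) N3.N2=(alive,v0) N3.N3=(alive,v0) | N1.N0=(alive,v0) N1.N1=(alive,v0) N1.N2=(alive,v0) N1.N3=(alive,v0)
Op 4: gossip N2<->N0 -> N2.N0=(suspect,v1) N2.N1=(alive,v0) N2.N2=(alive,v0) N2.N3=(alive,v0) | N0.N0=(suspect,v1) N0.N1=(alive,v0) N0.N2=(alive,v0) N0.N3=(alive,v0)
Op 5: N3 marks N2=suspect -> (suspect,v1)
Op 6: gossip N2<->N0 -> N2.N0=(suspect,v1) N2.N1=(alive,v0) N2.N2=(alive,v0) N2.N3=(alive,v0) | N0.N0=(suspect,v1) N0.N1=(alive,v0) N0.N2=(alive,v0) N0.N3=(alive,v0)
Op 7: N0 marks N2=alive -> (alive,v1)
Op 8: gossip N3<->N2 -> N3.N0=(suspect,v1) N3.N1=(alive,v0) N3.N2=(suspect,v1) N3.N3=(alive,v0) | N2.N0=(suspect,v1) N2.N1=(alive,v0) N2.N2=(suspect,v1) N2.N3=(alive,v0)
Op 9: gossip N3<->N1 -> N3.N0=(suspect,v1) N3.N1=(alive,v0) N3.N2=(suspect,v1) N3.N3=(alive,v0) | N1.N0=(suspect,v1) N1.N1=(alive,v0) N1.N2=(suspect,v1) N1.N3=(alive,v0)
Op 10: gossip N3<->N0 -> N3.N0=(suspect,v1) N3.N1=(alive,v0) N3.N2=(suspect,v1) N3.N3=(alive,v0) | N0.N0=(suspect,v1) N0.N1=(alive,v0) N0.N2=(alive,v1) N0.N3=(alive,v0)
Op 11: N3 marks N1=suspect -> (suspect,v1)
Op 12: N1 marks N2=suspect -> (suspect,v2)

Answer: N0=suspect,1 N1=alive,0 N2=suspect,2 N3=alive,0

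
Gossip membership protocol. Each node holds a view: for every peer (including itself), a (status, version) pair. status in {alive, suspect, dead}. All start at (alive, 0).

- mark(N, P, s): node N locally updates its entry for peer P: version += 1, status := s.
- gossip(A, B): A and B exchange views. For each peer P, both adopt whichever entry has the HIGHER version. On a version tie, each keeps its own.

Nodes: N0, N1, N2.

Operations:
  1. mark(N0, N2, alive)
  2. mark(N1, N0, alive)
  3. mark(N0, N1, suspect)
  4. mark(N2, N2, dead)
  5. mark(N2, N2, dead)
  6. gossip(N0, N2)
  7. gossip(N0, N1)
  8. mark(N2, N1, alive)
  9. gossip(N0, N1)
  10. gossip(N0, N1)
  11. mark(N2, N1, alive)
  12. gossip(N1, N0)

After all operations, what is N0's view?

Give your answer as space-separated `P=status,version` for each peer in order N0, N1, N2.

Op 1: N0 marks N2=alive -> (alive,v1)
Op 2: N1 marks N0=alive -> (alive,v1)
Op 3: N0 marks N1=suspect -> (suspect,v1)
Op 4: N2 marks N2=dead -> (dead,v1)
Op 5: N2 marks N2=dead -> (dead,v2)
Op 6: gossip N0<->N2 -> N0.N0=(alive,v0) N0.N1=(suspect,v1) N0.N2=(dead,v2) | N2.N0=(alive,v0) N2.N1=(suspect,v1) N2.N2=(dead,v2)
Op 7: gossip N0<->N1 -> N0.N0=(alive,v1) N0.N1=(suspect,v1) N0.N2=(dead,v2) | N1.N0=(alive,v1) N1.N1=(suspect,v1) N1.N2=(dead,v2)
Op 8: N2 marks N1=alive -> (alive,v2)
Op 9: gossip N0<->N1 -> N0.N0=(alive,v1) N0.N1=(suspect,v1) N0.N2=(dead,v2) | N1.N0=(alive,v1) N1.N1=(suspect,v1) N1.N2=(dead,v2)
Op 10: gossip N0<->N1 -> N0.N0=(alive,v1) N0.N1=(suspect,v1) N0.N2=(dead,v2) | N1.N0=(alive,v1) N1.N1=(suspect,v1) N1.N2=(dead,v2)
Op 11: N2 marks N1=alive -> (alive,v3)
Op 12: gossip N1<->N0 -> N1.N0=(alive,v1) N1.N1=(suspect,v1) N1.N2=(dead,v2) | N0.N0=(alive,v1) N0.N1=(suspect,v1) N0.N2=(dead,v2)

Answer: N0=alive,1 N1=suspect,1 N2=dead,2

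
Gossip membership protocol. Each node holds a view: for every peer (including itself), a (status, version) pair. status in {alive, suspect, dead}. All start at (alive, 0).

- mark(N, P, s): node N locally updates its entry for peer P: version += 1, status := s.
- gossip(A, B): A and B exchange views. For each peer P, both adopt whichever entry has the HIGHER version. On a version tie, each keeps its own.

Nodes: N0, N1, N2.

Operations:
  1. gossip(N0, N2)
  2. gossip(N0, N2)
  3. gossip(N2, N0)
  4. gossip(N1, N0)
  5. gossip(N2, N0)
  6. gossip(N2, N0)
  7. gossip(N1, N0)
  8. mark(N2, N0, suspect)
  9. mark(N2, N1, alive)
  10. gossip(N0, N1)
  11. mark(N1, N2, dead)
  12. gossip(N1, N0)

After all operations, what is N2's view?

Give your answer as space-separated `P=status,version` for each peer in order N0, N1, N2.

Answer: N0=suspect,1 N1=alive,1 N2=alive,0

Derivation:
Op 1: gossip N0<->N2 -> N0.N0=(alive,v0) N0.N1=(alive,v0) N0.N2=(alive,v0) | N2.N0=(alive,v0) N2.N1=(alive,v0) N2.N2=(alive,v0)
Op 2: gossip N0<->N2 -> N0.N0=(alive,v0) N0.N1=(alive,v0) N0.N2=(alive,v0) | N2.N0=(alive,v0) N2.N1=(alive,v0) N2.N2=(alive,v0)
Op 3: gossip N2<->N0 -> N2.N0=(alive,v0) N2.N1=(alive,v0) N2.N2=(alive,v0) | N0.N0=(alive,v0) N0.N1=(alive,v0) N0.N2=(alive,v0)
Op 4: gossip N1<->N0 -> N1.N0=(alive,v0) N1.N1=(alive,v0) N1.N2=(alive,v0) | N0.N0=(alive,v0) N0.N1=(alive,v0) N0.N2=(alive,v0)
Op 5: gossip N2<->N0 -> N2.N0=(alive,v0) N2.N1=(alive,v0) N2.N2=(alive,v0) | N0.N0=(alive,v0) N0.N1=(alive,v0) N0.N2=(alive,v0)
Op 6: gossip N2<->N0 -> N2.N0=(alive,v0) N2.N1=(alive,v0) N2.N2=(alive,v0) | N0.N0=(alive,v0) N0.N1=(alive,v0) N0.N2=(alive,v0)
Op 7: gossip N1<->N0 -> N1.N0=(alive,v0) N1.N1=(alive,v0) N1.N2=(alive,v0) | N0.N0=(alive,v0) N0.N1=(alive,v0) N0.N2=(alive,v0)
Op 8: N2 marks N0=suspect -> (suspect,v1)
Op 9: N2 marks N1=alive -> (alive,v1)
Op 10: gossip N0<->N1 -> N0.N0=(alive,v0) N0.N1=(alive,v0) N0.N2=(alive,v0) | N1.N0=(alive,v0) N1.N1=(alive,v0) N1.N2=(alive,v0)
Op 11: N1 marks N2=dead -> (dead,v1)
Op 12: gossip N1<->N0 -> N1.N0=(alive,v0) N1.N1=(alive,v0) N1.N2=(dead,v1) | N0.N0=(alive,v0) N0.N1=(alive,v0) N0.N2=(dead,v1)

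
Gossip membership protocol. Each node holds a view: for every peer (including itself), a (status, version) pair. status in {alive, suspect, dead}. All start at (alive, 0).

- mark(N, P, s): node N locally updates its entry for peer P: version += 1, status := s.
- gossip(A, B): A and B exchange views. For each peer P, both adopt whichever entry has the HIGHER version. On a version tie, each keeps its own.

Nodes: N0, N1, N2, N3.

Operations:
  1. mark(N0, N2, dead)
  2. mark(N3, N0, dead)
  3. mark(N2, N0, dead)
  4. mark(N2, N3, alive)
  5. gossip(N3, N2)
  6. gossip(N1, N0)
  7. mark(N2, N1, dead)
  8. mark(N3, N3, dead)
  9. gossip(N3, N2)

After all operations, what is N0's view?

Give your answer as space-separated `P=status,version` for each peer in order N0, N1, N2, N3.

Op 1: N0 marks N2=dead -> (dead,v1)
Op 2: N3 marks N0=dead -> (dead,v1)
Op 3: N2 marks N0=dead -> (dead,v1)
Op 4: N2 marks N3=alive -> (alive,v1)
Op 5: gossip N3<->N2 -> N3.N0=(dead,v1) N3.N1=(alive,v0) N3.N2=(alive,v0) N3.N3=(alive,v1) | N2.N0=(dead,v1) N2.N1=(alive,v0) N2.N2=(alive,v0) N2.N3=(alive,v1)
Op 6: gossip N1<->N0 -> N1.N0=(alive,v0) N1.N1=(alive,v0) N1.N2=(dead,v1) N1.N3=(alive,v0) | N0.N0=(alive,v0) N0.N1=(alive,v0) N0.N2=(dead,v1) N0.N3=(alive,v0)
Op 7: N2 marks N1=dead -> (dead,v1)
Op 8: N3 marks N3=dead -> (dead,v2)
Op 9: gossip N3<->N2 -> N3.N0=(dead,v1) N3.N1=(dead,v1) N3.N2=(alive,v0) N3.N3=(dead,v2) | N2.N0=(dead,v1) N2.N1=(dead,v1) N2.N2=(alive,v0) N2.N3=(dead,v2)

Answer: N0=alive,0 N1=alive,0 N2=dead,1 N3=alive,0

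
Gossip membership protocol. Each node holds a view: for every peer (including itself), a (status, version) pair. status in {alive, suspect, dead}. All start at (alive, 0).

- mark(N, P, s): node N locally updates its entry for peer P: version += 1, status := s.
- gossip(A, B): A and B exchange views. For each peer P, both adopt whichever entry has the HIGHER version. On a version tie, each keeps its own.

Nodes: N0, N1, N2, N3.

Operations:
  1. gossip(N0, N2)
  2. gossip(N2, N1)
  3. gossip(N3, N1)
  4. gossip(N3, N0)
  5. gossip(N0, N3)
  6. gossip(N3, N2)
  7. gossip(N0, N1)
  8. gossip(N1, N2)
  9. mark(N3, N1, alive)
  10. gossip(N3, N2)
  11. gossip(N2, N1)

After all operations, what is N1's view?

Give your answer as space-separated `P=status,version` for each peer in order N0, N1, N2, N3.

Op 1: gossip N0<->N2 -> N0.N0=(alive,v0) N0.N1=(alive,v0) N0.N2=(alive,v0) N0.N3=(alive,v0) | N2.N0=(alive,v0) N2.N1=(alive,v0) N2.N2=(alive,v0) N2.N3=(alive,v0)
Op 2: gossip N2<->N1 -> N2.N0=(alive,v0) N2.N1=(alive,v0) N2.N2=(alive,v0) N2.N3=(alive,v0) | N1.N0=(alive,v0) N1.N1=(alive,v0) N1.N2=(alive,v0) N1.N3=(alive,v0)
Op 3: gossip N3<->N1 -> N3.N0=(alive,v0) N3.N1=(alive,v0) N3.N2=(alive,v0) N3.N3=(alive,v0) | N1.N0=(alive,v0) N1.N1=(alive,v0) N1.N2=(alive,v0) N1.N3=(alive,v0)
Op 4: gossip N3<->N0 -> N3.N0=(alive,v0) N3.N1=(alive,v0) N3.N2=(alive,v0) N3.N3=(alive,v0) | N0.N0=(alive,v0) N0.N1=(alive,v0) N0.N2=(alive,v0) N0.N3=(alive,v0)
Op 5: gossip N0<->N3 -> N0.N0=(alive,v0) N0.N1=(alive,v0) N0.N2=(alive,v0) N0.N3=(alive,v0) | N3.N0=(alive,v0) N3.N1=(alive,v0) N3.N2=(alive,v0) N3.N3=(alive,v0)
Op 6: gossip N3<->N2 -> N3.N0=(alive,v0) N3.N1=(alive,v0) N3.N2=(alive,v0) N3.N3=(alive,v0) | N2.N0=(alive,v0) N2.N1=(alive,v0) N2.N2=(alive,v0) N2.N3=(alive,v0)
Op 7: gossip N0<->N1 -> N0.N0=(alive,v0) N0.N1=(alive,v0) N0.N2=(alive,v0) N0.N3=(alive,v0) | N1.N0=(alive,v0) N1.N1=(alive,v0) N1.N2=(alive,v0) N1.N3=(alive,v0)
Op 8: gossip N1<->N2 -> N1.N0=(alive,v0) N1.N1=(alive,v0) N1.N2=(alive,v0) N1.N3=(alive,v0) | N2.N0=(alive,v0) N2.N1=(alive,v0) N2.N2=(alive,v0) N2.N3=(alive,v0)
Op 9: N3 marks N1=alive -> (alive,v1)
Op 10: gossip N3<->N2 -> N3.N0=(alive,v0) N3.N1=(alive,v1) N3.N2=(alive,v0) N3.N3=(alive,v0) | N2.N0=(alive,v0) N2.N1=(alive,v1) N2.N2=(alive,v0) N2.N3=(alive,v0)
Op 11: gossip N2<->N1 -> N2.N0=(alive,v0) N2.N1=(alive,v1) N2.N2=(alive,v0) N2.N3=(alive,v0) | N1.N0=(alive,v0) N1.N1=(alive,v1) N1.N2=(alive,v0) N1.N3=(alive,v0)

Answer: N0=alive,0 N1=alive,1 N2=alive,0 N3=alive,0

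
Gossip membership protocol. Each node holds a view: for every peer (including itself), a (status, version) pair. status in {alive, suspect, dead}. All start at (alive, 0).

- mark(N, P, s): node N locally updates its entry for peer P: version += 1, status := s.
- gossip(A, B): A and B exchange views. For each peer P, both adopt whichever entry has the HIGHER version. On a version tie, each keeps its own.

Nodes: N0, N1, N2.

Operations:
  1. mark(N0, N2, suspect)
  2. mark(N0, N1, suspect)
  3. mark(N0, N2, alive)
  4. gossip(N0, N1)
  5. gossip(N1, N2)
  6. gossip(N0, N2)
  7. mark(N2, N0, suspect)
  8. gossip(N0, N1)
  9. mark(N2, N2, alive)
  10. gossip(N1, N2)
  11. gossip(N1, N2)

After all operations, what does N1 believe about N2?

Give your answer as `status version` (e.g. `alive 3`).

Answer: alive 3

Derivation:
Op 1: N0 marks N2=suspect -> (suspect,v1)
Op 2: N0 marks N1=suspect -> (suspect,v1)
Op 3: N0 marks N2=alive -> (alive,v2)
Op 4: gossip N0<->N1 -> N0.N0=(alive,v0) N0.N1=(suspect,v1) N0.N2=(alive,v2) | N1.N0=(alive,v0) N1.N1=(suspect,v1) N1.N2=(alive,v2)
Op 5: gossip N1<->N2 -> N1.N0=(alive,v0) N1.N1=(suspect,v1) N1.N2=(alive,v2) | N2.N0=(alive,v0) N2.N1=(suspect,v1) N2.N2=(alive,v2)
Op 6: gossip N0<->N2 -> N0.N0=(alive,v0) N0.N1=(suspect,v1) N0.N2=(alive,v2) | N2.N0=(alive,v0) N2.N1=(suspect,v1) N2.N2=(alive,v2)
Op 7: N2 marks N0=suspect -> (suspect,v1)
Op 8: gossip N0<->N1 -> N0.N0=(alive,v0) N0.N1=(suspect,v1) N0.N2=(alive,v2) | N1.N0=(alive,v0) N1.N1=(suspect,v1) N1.N2=(alive,v2)
Op 9: N2 marks N2=alive -> (alive,v3)
Op 10: gossip N1<->N2 -> N1.N0=(suspect,v1) N1.N1=(suspect,v1) N1.N2=(alive,v3) | N2.N0=(suspect,v1) N2.N1=(suspect,v1) N2.N2=(alive,v3)
Op 11: gossip N1<->N2 -> N1.N0=(suspect,v1) N1.N1=(suspect,v1) N1.N2=(alive,v3) | N2.N0=(suspect,v1) N2.N1=(suspect,v1) N2.N2=(alive,v3)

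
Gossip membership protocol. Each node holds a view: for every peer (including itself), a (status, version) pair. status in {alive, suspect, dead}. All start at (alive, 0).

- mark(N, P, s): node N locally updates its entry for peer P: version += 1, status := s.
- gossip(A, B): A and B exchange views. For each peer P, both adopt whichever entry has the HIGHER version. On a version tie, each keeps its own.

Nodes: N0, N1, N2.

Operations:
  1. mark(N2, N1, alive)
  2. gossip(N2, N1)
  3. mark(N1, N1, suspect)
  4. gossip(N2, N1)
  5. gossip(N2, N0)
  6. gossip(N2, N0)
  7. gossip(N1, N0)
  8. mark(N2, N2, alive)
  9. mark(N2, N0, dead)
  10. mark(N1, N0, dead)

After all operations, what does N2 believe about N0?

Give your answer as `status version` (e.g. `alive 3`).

Op 1: N2 marks N1=alive -> (alive,v1)
Op 2: gossip N2<->N1 -> N2.N0=(alive,v0) N2.N1=(alive,v1) N2.N2=(alive,v0) | N1.N0=(alive,v0) N1.N1=(alive,v1) N1.N2=(alive,v0)
Op 3: N1 marks N1=suspect -> (suspect,v2)
Op 4: gossip N2<->N1 -> N2.N0=(alive,v0) N2.N1=(suspect,v2) N2.N2=(alive,v0) | N1.N0=(alive,v0) N1.N1=(suspect,v2) N1.N2=(alive,v0)
Op 5: gossip N2<->N0 -> N2.N0=(alive,v0) N2.N1=(suspect,v2) N2.N2=(alive,v0) | N0.N0=(alive,v0) N0.N1=(suspect,v2) N0.N2=(alive,v0)
Op 6: gossip N2<->N0 -> N2.N0=(alive,v0) N2.N1=(suspect,v2) N2.N2=(alive,v0) | N0.N0=(alive,v0) N0.N1=(suspect,v2) N0.N2=(alive,v0)
Op 7: gossip N1<->N0 -> N1.N0=(alive,v0) N1.N1=(suspect,v2) N1.N2=(alive,v0) | N0.N0=(alive,v0) N0.N1=(suspect,v2) N0.N2=(alive,v0)
Op 8: N2 marks N2=alive -> (alive,v1)
Op 9: N2 marks N0=dead -> (dead,v1)
Op 10: N1 marks N0=dead -> (dead,v1)

Answer: dead 1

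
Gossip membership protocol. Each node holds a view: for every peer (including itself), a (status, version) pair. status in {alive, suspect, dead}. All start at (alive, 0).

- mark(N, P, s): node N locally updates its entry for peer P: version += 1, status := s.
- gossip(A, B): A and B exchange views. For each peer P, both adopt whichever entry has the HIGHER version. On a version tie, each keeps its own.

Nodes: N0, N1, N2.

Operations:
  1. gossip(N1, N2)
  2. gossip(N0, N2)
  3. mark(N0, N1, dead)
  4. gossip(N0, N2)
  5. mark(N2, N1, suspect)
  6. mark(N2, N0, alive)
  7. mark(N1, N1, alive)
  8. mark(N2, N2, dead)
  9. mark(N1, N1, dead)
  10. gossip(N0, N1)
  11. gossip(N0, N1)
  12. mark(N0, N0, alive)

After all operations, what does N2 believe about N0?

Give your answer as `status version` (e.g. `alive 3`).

Answer: alive 1

Derivation:
Op 1: gossip N1<->N2 -> N1.N0=(alive,v0) N1.N1=(alive,v0) N1.N2=(alive,v0) | N2.N0=(alive,v0) N2.N1=(alive,v0) N2.N2=(alive,v0)
Op 2: gossip N0<->N2 -> N0.N0=(alive,v0) N0.N1=(alive,v0) N0.N2=(alive,v0) | N2.N0=(alive,v0) N2.N1=(alive,v0) N2.N2=(alive,v0)
Op 3: N0 marks N1=dead -> (dead,v1)
Op 4: gossip N0<->N2 -> N0.N0=(alive,v0) N0.N1=(dead,v1) N0.N2=(alive,v0) | N2.N0=(alive,v0) N2.N1=(dead,v1) N2.N2=(alive,v0)
Op 5: N2 marks N1=suspect -> (suspect,v2)
Op 6: N2 marks N0=alive -> (alive,v1)
Op 7: N1 marks N1=alive -> (alive,v1)
Op 8: N2 marks N2=dead -> (dead,v1)
Op 9: N1 marks N1=dead -> (dead,v2)
Op 10: gossip N0<->N1 -> N0.N0=(alive,v0) N0.N1=(dead,v2) N0.N2=(alive,v0) | N1.N0=(alive,v0) N1.N1=(dead,v2) N1.N2=(alive,v0)
Op 11: gossip N0<->N1 -> N0.N0=(alive,v0) N0.N1=(dead,v2) N0.N2=(alive,v0) | N1.N0=(alive,v0) N1.N1=(dead,v2) N1.N2=(alive,v0)
Op 12: N0 marks N0=alive -> (alive,v1)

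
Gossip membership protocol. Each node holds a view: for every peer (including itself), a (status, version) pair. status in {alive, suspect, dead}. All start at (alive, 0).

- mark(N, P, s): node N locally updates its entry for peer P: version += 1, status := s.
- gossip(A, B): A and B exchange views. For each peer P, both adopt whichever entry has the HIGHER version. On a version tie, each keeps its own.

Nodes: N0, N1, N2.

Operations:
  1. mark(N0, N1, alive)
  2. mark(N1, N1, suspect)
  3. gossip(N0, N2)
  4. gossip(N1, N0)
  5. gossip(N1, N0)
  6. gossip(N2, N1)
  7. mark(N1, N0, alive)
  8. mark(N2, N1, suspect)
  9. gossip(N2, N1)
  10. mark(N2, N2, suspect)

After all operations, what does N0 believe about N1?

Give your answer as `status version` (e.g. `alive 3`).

Op 1: N0 marks N1=alive -> (alive,v1)
Op 2: N1 marks N1=suspect -> (suspect,v1)
Op 3: gossip N0<->N2 -> N0.N0=(alive,v0) N0.N1=(alive,v1) N0.N2=(alive,v0) | N2.N0=(alive,v0) N2.N1=(alive,v1) N2.N2=(alive,v0)
Op 4: gossip N1<->N0 -> N1.N0=(alive,v0) N1.N1=(suspect,v1) N1.N2=(alive,v0) | N0.N0=(alive,v0) N0.N1=(alive,v1) N0.N2=(alive,v0)
Op 5: gossip N1<->N0 -> N1.N0=(alive,v0) N1.N1=(suspect,v1) N1.N2=(alive,v0) | N0.N0=(alive,v0) N0.N1=(alive,v1) N0.N2=(alive,v0)
Op 6: gossip N2<->N1 -> N2.N0=(alive,v0) N2.N1=(alive,v1) N2.N2=(alive,v0) | N1.N0=(alive,v0) N1.N1=(suspect,v1) N1.N2=(alive,v0)
Op 7: N1 marks N0=alive -> (alive,v1)
Op 8: N2 marks N1=suspect -> (suspect,v2)
Op 9: gossip N2<->N1 -> N2.N0=(alive,v1) N2.N1=(suspect,v2) N2.N2=(alive,v0) | N1.N0=(alive,v1) N1.N1=(suspect,v2) N1.N2=(alive,v0)
Op 10: N2 marks N2=suspect -> (suspect,v1)

Answer: alive 1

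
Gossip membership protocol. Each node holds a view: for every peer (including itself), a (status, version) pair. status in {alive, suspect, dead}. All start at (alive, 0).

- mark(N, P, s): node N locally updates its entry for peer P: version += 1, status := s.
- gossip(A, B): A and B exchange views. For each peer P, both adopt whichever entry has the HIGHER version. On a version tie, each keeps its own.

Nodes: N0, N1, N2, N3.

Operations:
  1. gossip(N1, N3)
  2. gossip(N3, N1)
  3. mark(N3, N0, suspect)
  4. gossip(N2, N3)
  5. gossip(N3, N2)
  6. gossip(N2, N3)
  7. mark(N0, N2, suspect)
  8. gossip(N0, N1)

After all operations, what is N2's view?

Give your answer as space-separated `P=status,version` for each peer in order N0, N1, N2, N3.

Op 1: gossip N1<->N3 -> N1.N0=(alive,v0) N1.N1=(alive,v0) N1.N2=(alive,v0) N1.N3=(alive,v0) | N3.N0=(alive,v0) N3.N1=(alive,v0) N3.N2=(alive,v0) N3.N3=(alive,v0)
Op 2: gossip N3<->N1 -> N3.N0=(alive,v0) N3.N1=(alive,v0) N3.N2=(alive,v0) N3.N3=(alive,v0) | N1.N0=(alive,v0) N1.N1=(alive,v0) N1.N2=(alive,v0) N1.N3=(alive,v0)
Op 3: N3 marks N0=suspect -> (suspect,v1)
Op 4: gossip N2<->N3 -> N2.N0=(suspect,v1) N2.N1=(alive,v0) N2.N2=(alive,v0) N2.N3=(alive,v0) | N3.N0=(suspect,v1) N3.N1=(alive,v0) N3.N2=(alive,v0) N3.N3=(alive,v0)
Op 5: gossip N3<->N2 -> N3.N0=(suspect,v1) N3.N1=(alive,v0) N3.N2=(alive,v0) N3.N3=(alive,v0) | N2.N0=(suspect,v1) N2.N1=(alive,v0) N2.N2=(alive,v0) N2.N3=(alive,v0)
Op 6: gossip N2<->N3 -> N2.N0=(suspect,v1) N2.N1=(alive,v0) N2.N2=(alive,v0) N2.N3=(alive,v0) | N3.N0=(suspect,v1) N3.N1=(alive,v0) N3.N2=(alive,v0) N3.N3=(alive,v0)
Op 7: N0 marks N2=suspect -> (suspect,v1)
Op 8: gossip N0<->N1 -> N0.N0=(alive,v0) N0.N1=(alive,v0) N0.N2=(suspect,v1) N0.N3=(alive,v0) | N1.N0=(alive,v0) N1.N1=(alive,v0) N1.N2=(suspect,v1) N1.N3=(alive,v0)

Answer: N0=suspect,1 N1=alive,0 N2=alive,0 N3=alive,0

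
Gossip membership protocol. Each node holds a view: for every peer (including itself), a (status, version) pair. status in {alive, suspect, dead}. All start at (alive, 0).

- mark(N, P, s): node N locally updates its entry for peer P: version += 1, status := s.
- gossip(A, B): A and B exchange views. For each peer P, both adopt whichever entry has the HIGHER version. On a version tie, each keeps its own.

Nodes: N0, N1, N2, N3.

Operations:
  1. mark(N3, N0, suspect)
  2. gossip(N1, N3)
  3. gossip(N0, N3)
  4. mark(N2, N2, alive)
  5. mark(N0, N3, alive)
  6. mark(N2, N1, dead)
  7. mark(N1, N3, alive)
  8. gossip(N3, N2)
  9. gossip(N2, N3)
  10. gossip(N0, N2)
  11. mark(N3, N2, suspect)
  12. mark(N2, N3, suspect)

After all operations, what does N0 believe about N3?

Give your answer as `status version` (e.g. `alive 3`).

Op 1: N3 marks N0=suspect -> (suspect,v1)
Op 2: gossip N1<->N3 -> N1.N0=(suspect,v1) N1.N1=(alive,v0) N1.N2=(alive,v0) N1.N3=(alive,v0) | N3.N0=(suspect,v1) N3.N1=(alive,v0) N3.N2=(alive,v0) N3.N3=(alive,v0)
Op 3: gossip N0<->N3 -> N0.N0=(suspect,v1) N0.N1=(alive,v0) N0.N2=(alive,v0) N0.N3=(alive,v0) | N3.N0=(suspect,v1) N3.N1=(alive,v0) N3.N2=(alive,v0) N3.N3=(alive,v0)
Op 4: N2 marks N2=alive -> (alive,v1)
Op 5: N0 marks N3=alive -> (alive,v1)
Op 6: N2 marks N1=dead -> (dead,v1)
Op 7: N1 marks N3=alive -> (alive,v1)
Op 8: gossip N3<->N2 -> N3.N0=(suspect,v1) N3.N1=(dead,v1) N3.N2=(alive,v1) N3.N3=(alive,v0) | N2.N0=(suspect,v1) N2.N1=(dead,v1) N2.N2=(alive,v1) N2.N3=(alive,v0)
Op 9: gossip N2<->N3 -> N2.N0=(suspect,v1) N2.N1=(dead,v1) N2.N2=(alive,v1) N2.N3=(alive,v0) | N3.N0=(suspect,v1) N3.N1=(dead,v1) N3.N2=(alive,v1) N3.N3=(alive,v0)
Op 10: gossip N0<->N2 -> N0.N0=(suspect,v1) N0.N1=(dead,v1) N0.N2=(alive,v1) N0.N3=(alive,v1) | N2.N0=(suspect,v1) N2.N1=(dead,v1) N2.N2=(alive,v1) N2.N3=(alive,v1)
Op 11: N3 marks N2=suspect -> (suspect,v2)
Op 12: N2 marks N3=suspect -> (suspect,v2)

Answer: alive 1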